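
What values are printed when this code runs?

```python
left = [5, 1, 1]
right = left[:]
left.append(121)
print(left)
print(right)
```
[5, 1, 1, 121]
[5, 1, 1]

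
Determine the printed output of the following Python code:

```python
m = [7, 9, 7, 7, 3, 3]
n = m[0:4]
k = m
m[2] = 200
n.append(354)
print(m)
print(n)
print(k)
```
[7, 9, 200, 7, 3, 3]
[7, 9, 7, 7, 354]
[7, 9, 200, 7, 3, 3]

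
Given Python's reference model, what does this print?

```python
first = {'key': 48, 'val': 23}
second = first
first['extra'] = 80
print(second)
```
{'key': 48, 'val': 23, 'extra': 80}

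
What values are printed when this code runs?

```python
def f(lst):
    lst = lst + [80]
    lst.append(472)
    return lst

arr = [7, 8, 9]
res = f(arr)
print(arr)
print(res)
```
[7, 8, 9]
[7, 8, 9, 80, 472]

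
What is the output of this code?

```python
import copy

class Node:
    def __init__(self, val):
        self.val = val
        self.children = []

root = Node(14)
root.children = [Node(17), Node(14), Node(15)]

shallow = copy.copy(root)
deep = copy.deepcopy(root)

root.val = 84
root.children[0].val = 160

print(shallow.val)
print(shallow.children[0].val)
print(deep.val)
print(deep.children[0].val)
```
14
160
14
17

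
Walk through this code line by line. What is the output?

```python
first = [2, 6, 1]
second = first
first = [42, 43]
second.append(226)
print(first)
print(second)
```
[42, 43]
[2, 6, 1, 226]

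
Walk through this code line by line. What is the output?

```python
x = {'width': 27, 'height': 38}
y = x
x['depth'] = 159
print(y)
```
{'width': 27, 'height': 38, 'depth': 159}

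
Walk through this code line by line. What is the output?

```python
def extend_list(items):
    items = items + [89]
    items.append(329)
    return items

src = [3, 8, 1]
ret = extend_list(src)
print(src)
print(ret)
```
[3, 8, 1]
[3, 8, 1, 89, 329]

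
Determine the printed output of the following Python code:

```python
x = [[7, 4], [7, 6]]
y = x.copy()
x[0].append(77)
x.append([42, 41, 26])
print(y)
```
[[7, 4, 77], [7, 6]]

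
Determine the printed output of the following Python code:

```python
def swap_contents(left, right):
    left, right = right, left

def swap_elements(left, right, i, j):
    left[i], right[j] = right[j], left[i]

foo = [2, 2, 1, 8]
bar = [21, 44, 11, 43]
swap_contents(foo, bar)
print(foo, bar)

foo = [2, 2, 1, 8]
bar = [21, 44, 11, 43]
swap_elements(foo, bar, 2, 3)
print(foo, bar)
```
[2, 2, 1, 8] [21, 44, 11, 43]
[2, 2, 43, 8] [21, 44, 11, 1]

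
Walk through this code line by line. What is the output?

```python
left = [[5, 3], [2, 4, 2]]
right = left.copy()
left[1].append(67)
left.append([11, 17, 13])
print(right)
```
[[5, 3], [2, 4, 2, 67]]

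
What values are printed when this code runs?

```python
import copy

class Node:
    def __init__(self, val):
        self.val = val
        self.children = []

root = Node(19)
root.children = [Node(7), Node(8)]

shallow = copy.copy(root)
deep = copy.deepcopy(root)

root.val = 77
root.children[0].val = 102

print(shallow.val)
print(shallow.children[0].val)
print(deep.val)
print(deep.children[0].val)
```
19
102
19
7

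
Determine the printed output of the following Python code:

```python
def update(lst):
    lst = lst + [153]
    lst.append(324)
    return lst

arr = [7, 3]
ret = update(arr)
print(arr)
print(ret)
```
[7, 3]
[7, 3, 153, 324]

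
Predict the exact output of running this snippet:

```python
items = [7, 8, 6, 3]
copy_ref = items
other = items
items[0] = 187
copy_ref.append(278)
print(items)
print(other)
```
[187, 8, 6, 3, 278]
[187, 8, 6, 3, 278]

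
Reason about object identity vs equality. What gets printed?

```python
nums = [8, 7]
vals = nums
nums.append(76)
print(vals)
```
[8, 7, 76]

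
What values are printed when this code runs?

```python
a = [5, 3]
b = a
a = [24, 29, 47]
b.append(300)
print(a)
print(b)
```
[24, 29, 47]
[5, 3, 300]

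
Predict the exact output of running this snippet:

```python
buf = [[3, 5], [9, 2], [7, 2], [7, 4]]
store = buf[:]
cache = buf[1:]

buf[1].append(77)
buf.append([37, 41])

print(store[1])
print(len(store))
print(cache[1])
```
[9, 2, 77]
4
[7, 2]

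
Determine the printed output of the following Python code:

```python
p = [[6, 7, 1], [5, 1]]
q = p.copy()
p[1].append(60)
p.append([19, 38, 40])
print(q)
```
[[6, 7, 1], [5, 1, 60]]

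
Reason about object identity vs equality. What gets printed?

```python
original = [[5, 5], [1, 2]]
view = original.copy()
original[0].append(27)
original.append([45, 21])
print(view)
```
[[5, 5, 27], [1, 2]]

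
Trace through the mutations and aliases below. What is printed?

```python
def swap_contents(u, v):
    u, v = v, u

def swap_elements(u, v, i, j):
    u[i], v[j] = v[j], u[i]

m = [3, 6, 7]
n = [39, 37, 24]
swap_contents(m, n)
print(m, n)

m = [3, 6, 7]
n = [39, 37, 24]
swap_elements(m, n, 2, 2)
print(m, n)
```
[3, 6, 7] [39, 37, 24]
[3, 6, 24] [39, 37, 7]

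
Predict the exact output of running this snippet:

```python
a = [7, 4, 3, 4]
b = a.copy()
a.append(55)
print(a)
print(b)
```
[7, 4, 3, 4, 55]
[7, 4, 3, 4]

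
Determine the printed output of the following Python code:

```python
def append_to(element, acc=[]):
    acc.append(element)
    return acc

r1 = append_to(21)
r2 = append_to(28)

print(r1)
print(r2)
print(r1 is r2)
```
[21, 28]
[21, 28]
True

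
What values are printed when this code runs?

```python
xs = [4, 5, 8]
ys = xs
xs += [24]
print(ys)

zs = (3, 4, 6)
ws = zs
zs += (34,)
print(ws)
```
[4, 5, 8, 24]
(3, 4, 6)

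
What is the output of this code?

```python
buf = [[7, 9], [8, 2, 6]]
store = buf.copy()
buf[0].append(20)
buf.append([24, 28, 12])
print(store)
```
[[7, 9, 20], [8, 2, 6]]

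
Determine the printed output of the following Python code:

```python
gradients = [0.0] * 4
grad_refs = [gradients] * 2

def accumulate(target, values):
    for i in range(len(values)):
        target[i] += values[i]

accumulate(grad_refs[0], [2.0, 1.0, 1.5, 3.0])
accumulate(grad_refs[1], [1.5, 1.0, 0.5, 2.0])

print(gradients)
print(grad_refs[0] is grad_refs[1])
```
[3.5, 2.0, 2.0, 5.0]
True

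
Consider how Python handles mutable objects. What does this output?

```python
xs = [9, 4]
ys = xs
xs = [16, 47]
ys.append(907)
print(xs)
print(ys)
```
[16, 47]
[9, 4, 907]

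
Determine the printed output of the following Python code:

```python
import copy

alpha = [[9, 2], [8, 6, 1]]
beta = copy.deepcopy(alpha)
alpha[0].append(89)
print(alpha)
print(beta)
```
[[9, 2, 89], [8, 6, 1]]
[[9, 2], [8, 6, 1]]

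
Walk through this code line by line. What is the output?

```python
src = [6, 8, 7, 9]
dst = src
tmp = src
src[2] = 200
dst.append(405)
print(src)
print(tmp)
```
[6, 8, 200, 9, 405]
[6, 8, 200, 9, 405]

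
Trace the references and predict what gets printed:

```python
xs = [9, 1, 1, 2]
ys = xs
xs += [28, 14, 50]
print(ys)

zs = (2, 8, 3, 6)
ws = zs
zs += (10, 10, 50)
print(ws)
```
[9, 1, 1, 2, 28, 14, 50]
(2, 8, 3, 6)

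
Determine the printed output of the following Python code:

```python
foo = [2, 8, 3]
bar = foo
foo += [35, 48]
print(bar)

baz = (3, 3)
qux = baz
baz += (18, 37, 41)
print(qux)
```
[2, 8, 3, 35, 48]
(3, 3)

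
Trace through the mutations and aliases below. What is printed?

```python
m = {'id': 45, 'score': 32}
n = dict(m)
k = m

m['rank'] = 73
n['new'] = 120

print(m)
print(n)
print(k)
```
{'id': 45, 'score': 32, 'rank': 73}
{'id': 45, 'score': 32, 'new': 120}
{'id': 45, 'score': 32, 'rank': 73}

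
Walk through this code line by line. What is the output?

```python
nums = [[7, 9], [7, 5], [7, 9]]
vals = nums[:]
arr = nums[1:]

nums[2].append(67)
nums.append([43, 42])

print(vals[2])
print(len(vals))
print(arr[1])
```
[7, 9, 67]
3
[7, 9, 67]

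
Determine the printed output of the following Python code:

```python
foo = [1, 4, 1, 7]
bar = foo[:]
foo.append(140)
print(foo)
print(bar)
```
[1, 4, 1, 7, 140]
[1, 4, 1, 7]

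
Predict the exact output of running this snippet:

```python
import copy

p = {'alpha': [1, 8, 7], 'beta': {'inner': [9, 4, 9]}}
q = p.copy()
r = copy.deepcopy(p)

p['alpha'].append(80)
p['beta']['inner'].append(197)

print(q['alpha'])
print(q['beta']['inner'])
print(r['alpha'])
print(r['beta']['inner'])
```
[1, 8, 7, 80]
[9, 4, 9, 197]
[1, 8, 7]
[9, 4, 9]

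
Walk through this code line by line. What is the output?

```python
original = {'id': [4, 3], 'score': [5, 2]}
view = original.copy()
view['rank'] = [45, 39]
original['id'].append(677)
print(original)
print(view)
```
{'id': [4, 3, 677], 'score': [5, 2]}
{'id': [4, 3, 677], 'score': [5, 2], 'rank': [45, 39]}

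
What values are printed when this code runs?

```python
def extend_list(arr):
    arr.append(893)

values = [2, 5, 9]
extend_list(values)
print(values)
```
[2, 5, 9, 893]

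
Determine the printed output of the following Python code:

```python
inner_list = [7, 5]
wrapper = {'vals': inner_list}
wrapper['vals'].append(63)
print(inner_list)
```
[7, 5, 63]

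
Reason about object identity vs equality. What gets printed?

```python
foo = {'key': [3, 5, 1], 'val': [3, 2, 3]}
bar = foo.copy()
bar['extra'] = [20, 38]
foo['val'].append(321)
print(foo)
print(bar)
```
{'key': [3, 5, 1], 'val': [3, 2, 3, 321]}
{'key': [3, 5, 1], 'val': [3, 2, 3, 321], 'extra': [20, 38]}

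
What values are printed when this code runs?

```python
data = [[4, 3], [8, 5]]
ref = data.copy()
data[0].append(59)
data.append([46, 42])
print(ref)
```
[[4, 3, 59], [8, 5]]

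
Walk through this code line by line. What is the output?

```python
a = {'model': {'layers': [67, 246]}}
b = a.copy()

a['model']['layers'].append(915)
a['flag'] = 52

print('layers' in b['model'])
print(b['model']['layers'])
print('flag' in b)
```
True
[67, 246, 915]
False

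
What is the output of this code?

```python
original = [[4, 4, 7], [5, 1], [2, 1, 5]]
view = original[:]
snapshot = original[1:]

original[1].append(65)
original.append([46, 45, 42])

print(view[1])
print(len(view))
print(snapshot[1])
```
[5, 1, 65]
3
[2, 1, 5]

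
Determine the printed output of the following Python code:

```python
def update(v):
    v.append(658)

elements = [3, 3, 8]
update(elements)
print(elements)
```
[3, 3, 8, 658]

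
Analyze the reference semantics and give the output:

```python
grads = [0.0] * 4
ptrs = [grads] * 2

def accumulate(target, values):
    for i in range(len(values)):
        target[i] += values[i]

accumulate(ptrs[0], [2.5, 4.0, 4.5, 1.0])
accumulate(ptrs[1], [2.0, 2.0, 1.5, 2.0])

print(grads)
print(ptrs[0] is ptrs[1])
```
[4.5, 6.0, 6.0, 3.0]
True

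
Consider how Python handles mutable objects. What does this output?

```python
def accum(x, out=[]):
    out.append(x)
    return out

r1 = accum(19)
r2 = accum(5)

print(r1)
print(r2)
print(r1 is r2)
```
[19, 5]
[19, 5]
True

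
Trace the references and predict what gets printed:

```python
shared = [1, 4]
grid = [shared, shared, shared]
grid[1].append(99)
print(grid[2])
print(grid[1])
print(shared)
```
[1, 4, 99]
[1, 4, 99]
[1, 4, 99]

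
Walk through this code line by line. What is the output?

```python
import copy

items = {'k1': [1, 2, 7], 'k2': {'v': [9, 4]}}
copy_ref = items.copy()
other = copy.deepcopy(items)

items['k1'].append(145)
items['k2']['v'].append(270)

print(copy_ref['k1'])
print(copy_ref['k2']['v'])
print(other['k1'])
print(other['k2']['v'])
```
[1, 2, 7, 145]
[9, 4, 270]
[1, 2, 7]
[9, 4]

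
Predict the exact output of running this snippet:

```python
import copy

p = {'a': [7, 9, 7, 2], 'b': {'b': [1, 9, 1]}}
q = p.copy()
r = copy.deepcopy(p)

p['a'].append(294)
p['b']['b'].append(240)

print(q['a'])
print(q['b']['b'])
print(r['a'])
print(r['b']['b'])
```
[7, 9, 7, 2, 294]
[1, 9, 1, 240]
[7, 9, 7, 2]
[1, 9, 1]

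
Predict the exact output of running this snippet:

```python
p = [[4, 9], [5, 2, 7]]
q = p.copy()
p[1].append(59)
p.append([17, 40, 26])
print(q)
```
[[4, 9], [5, 2, 7, 59]]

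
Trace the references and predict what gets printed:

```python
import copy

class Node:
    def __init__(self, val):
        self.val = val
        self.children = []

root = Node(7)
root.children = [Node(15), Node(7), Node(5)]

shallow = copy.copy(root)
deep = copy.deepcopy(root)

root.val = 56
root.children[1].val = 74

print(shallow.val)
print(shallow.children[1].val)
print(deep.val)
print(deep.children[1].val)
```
7
74
7
7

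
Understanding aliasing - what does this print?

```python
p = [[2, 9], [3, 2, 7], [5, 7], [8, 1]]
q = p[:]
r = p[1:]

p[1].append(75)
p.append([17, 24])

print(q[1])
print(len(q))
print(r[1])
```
[3, 2, 7, 75]
4
[5, 7]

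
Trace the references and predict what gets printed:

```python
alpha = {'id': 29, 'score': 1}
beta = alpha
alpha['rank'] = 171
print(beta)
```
{'id': 29, 'score': 1, 'rank': 171}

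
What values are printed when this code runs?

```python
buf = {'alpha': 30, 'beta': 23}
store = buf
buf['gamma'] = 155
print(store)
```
{'alpha': 30, 'beta': 23, 'gamma': 155}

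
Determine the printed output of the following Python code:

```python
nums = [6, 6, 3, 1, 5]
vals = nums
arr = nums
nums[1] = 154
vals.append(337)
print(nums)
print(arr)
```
[6, 154, 3, 1, 5, 337]
[6, 154, 3, 1, 5, 337]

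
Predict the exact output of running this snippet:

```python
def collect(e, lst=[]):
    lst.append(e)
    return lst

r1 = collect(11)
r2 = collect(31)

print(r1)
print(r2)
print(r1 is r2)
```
[11, 31]
[11, 31]
True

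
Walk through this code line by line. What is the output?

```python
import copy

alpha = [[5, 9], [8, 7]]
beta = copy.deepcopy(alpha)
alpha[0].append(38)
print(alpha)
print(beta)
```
[[5, 9, 38], [8, 7]]
[[5, 9], [8, 7]]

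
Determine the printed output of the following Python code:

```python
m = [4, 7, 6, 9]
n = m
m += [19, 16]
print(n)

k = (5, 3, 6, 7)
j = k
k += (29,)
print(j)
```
[4, 7, 6, 9, 19, 16]
(5, 3, 6, 7)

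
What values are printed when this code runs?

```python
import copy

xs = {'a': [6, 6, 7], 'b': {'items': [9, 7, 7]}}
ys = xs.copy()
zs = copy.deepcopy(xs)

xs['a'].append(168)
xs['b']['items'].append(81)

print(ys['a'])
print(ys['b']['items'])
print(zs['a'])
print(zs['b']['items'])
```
[6, 6, 7, 168]
[9, 7, 7, 81]
[6, 6, 7]
[9, 7, 7]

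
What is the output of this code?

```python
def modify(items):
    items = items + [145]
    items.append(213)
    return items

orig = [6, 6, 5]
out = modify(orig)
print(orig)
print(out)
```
[6, 6, 5]
[6, 6, 5, 145, 213]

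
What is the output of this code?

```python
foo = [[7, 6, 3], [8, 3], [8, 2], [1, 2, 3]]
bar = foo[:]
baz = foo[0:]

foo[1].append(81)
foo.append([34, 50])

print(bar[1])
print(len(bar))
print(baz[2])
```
[8, 3, 81]
4
[8, 2]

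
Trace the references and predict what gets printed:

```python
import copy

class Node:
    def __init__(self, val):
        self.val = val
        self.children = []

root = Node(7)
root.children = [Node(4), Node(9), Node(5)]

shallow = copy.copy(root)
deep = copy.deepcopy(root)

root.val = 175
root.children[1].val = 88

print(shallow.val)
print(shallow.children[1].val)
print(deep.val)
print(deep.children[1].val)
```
7
88
7
9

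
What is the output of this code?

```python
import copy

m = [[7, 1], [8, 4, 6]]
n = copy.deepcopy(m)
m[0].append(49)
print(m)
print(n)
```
[[7, 1, 49], [8, 4, 6]]
[[7, 1], [8, 4, 6]]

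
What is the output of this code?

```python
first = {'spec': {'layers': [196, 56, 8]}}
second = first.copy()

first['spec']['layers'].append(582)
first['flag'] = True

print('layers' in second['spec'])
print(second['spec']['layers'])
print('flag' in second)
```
True
[196, 56, 8, 582]
False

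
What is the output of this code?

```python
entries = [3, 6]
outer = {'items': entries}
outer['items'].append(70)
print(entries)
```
[3, 6, 70]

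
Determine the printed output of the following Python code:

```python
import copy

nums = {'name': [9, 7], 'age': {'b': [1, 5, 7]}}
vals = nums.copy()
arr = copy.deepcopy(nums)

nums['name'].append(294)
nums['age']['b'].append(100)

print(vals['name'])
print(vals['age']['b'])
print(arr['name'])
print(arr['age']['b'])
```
[9, 7, 294]
[1, 5, 7, 100]
[9, 7]
[1, 5, 7]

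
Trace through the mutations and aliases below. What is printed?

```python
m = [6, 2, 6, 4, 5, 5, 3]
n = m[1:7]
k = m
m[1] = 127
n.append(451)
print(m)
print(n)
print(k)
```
[6, 127, 6, 4, 5, 5, 3]
[2, 6, 4, 5, 5, 3, 451]
[6, 127, 6, 4, 5, 5, 3]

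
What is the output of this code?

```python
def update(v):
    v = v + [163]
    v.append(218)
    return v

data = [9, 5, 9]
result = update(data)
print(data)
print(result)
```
[9, 5, 9]
[9, 5, 9, 163, 218]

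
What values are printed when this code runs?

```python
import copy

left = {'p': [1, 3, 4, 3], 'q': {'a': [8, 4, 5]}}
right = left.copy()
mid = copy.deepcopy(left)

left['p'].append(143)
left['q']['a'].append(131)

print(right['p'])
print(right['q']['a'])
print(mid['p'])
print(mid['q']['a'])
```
[1, 3, 4, 3, 143]
[8, 4, 5, 131]
[1, 3, 4, 3]
[8, 4, 5]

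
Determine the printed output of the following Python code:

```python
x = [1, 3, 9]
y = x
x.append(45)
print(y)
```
[1, 3, 9, 45]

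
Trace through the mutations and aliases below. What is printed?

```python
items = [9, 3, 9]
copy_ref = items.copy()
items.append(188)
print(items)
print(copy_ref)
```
[9, 3, 9, 188]
[9, 3, 9]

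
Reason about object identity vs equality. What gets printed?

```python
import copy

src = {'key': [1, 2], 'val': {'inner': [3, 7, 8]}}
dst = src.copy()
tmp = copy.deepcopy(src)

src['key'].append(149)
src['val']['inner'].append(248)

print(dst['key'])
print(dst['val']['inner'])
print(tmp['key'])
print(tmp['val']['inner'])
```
[1, 2, 149]
[3, 7, 8, 248]
[1, 2]
[3, 7, 8]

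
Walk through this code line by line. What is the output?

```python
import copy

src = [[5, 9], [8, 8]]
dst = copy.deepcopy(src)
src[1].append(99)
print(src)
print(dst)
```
[[5, 9], [8, 8, 99]]
[[5, 9], [8, 8]]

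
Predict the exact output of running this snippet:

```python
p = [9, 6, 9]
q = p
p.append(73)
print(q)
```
[9, 6, 9, 73]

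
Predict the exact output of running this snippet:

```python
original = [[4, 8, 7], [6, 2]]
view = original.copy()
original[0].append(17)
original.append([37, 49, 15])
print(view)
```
[[4, 8, 7, 17], [6, 2]]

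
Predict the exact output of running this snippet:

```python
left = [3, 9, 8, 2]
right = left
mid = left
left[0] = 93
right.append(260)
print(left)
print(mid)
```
[93, 9, 8, 2, 260]
[93, 9, 8, 2, 260]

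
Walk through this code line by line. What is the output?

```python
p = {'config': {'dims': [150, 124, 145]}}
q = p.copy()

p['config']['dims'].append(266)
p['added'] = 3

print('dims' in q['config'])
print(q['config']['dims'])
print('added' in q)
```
True
[150, 124, 145, 266]
False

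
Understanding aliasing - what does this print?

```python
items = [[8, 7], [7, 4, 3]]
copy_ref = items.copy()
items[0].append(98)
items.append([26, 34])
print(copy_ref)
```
[[8, 7, 98], [7, 4, 3]]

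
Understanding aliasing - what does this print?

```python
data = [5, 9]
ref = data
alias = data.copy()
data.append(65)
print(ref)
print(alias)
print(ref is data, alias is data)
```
[5, 9, 65]
[5, 9]
True False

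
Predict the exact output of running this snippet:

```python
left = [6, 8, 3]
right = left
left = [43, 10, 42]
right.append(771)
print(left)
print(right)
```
[43, 10, 42]
[6, 8, 3, 771]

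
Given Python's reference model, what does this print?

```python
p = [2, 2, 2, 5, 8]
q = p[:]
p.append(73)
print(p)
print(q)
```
[2, 2, 2, 5, 8, 73]
[2, 2, 2, 5, 8]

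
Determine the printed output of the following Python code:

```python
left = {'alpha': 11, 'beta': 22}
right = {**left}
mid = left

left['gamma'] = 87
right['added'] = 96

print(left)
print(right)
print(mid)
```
{'alpha': 11, 'beta': 22, 'gamma': 87}
{'alpha': 11, 'beta': 22, 'added': 96}
{'alpha': 11, 'beta': 22, 'gamma': 87}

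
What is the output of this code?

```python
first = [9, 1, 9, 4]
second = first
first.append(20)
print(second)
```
[9, 1, 9, 4, 20]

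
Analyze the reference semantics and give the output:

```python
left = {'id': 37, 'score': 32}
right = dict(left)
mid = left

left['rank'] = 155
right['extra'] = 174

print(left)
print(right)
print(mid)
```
{'id': 37, 'score': 32, 'rank': 155}
{'id': 37, 'score': 32, 'extra': 174}
{'id': 37, 'score': 32, 'rank': 155}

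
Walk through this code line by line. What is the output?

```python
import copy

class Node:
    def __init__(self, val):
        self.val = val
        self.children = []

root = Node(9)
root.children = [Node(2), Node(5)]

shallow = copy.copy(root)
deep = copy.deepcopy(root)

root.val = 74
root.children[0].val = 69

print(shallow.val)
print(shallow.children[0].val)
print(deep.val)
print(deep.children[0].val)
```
9
69
9
2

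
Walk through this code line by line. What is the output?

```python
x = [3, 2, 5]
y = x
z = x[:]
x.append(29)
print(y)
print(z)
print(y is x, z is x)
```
[3, 2, 5, 29]
[3, 2, 5]
True False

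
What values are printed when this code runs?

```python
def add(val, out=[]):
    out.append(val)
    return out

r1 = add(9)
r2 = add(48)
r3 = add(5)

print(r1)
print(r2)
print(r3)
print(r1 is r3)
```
[9, 48, 5]
[9, 48, 5]
[9, 48, 5]
True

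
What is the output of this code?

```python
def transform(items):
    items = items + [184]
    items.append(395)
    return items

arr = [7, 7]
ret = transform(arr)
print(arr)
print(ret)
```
[7, 7]
[7, 7, 184, 395]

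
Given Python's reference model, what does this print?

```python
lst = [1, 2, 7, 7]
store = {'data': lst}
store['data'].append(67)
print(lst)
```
[1, 2, 7, 7, 67]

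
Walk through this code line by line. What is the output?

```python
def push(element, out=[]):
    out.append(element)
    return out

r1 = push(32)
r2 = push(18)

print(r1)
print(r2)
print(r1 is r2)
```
[32, 18]
[32, 18]
True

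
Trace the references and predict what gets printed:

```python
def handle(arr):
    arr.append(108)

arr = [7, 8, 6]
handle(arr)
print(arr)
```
[7, 8, 6, 108]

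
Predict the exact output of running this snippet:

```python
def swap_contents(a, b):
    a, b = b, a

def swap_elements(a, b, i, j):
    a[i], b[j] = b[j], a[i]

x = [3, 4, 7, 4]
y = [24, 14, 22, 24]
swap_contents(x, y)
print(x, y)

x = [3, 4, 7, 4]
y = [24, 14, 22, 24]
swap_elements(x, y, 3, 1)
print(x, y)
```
[3, 4, 7, 4] [24, 14, 22, 24]
[3, 4, 7, 14] [24, 4, 22, 24]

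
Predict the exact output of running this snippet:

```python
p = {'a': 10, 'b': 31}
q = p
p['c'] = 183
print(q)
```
{'a': 10, 'b': 31, 'c': 183}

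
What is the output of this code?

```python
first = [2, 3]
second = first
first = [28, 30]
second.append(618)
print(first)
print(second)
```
[28, 30]
[2, 3, 618]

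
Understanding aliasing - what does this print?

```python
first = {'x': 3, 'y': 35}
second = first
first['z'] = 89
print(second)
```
{'x': 3, 'y': 35, 'z': 89}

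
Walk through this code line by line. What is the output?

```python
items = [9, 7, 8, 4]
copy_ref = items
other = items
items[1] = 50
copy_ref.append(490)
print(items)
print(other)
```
[9, 50, 8, 4, 490]
[9, 50, 8, 4, 490]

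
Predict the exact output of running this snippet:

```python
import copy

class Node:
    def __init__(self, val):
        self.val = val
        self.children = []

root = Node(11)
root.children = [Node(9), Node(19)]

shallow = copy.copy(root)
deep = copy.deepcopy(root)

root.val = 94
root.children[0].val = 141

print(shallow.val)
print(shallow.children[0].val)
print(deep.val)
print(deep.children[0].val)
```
11
141
11
9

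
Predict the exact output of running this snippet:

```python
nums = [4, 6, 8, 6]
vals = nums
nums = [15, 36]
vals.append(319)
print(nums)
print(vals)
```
[15, 36]
[4, 6, 8, 6, 319]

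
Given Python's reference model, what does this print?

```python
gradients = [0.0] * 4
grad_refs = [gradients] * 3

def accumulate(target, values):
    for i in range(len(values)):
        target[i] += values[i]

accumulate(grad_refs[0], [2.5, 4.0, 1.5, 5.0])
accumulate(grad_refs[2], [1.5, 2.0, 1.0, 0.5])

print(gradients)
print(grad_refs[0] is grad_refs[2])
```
[4.0, 6.0, 2.5, 5.5]
True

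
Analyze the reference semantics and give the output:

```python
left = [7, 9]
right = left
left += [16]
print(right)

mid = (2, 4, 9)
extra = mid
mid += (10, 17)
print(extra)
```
[7, 9, 16]
(2, 4, 9)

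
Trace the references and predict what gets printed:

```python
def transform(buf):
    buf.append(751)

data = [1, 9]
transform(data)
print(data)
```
[1, 9, 751]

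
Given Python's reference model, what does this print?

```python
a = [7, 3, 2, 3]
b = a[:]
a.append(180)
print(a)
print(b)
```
[7, 3, 2, 3, 180]
[7, 3, 2, 3]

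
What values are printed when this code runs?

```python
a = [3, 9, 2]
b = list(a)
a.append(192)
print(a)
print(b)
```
[3, 9, 2, 192]
[3, 9, 2]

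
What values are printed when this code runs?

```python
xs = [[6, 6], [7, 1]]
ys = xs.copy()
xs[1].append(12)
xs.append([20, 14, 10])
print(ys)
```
[[6, 6], [7, 1, 12]]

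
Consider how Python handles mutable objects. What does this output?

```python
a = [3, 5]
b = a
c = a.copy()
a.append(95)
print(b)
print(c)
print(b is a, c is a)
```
[3, 5, 95]
[3, 5]
True False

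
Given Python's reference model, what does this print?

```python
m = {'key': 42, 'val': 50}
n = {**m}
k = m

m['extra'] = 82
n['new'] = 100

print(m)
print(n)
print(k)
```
{'key': 42, 'val': 50, 'extra': 82}
{'key': 42, 'val': 50, 'new': 100}
{'key': 42, 'val': 50, 'extra': 82}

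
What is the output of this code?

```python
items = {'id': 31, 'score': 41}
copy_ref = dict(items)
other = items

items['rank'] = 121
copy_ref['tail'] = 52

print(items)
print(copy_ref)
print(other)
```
{'id': 31, 'score': 41, 'rank': 121}
{'id': 31, 'score': 41, 'tail': 52}
{'id': 31, 'score': 41, 'rank': 121}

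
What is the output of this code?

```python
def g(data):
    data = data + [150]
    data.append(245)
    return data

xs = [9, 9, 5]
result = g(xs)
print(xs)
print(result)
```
[9, 9, 5]
[9, 9, 5, 150, 245]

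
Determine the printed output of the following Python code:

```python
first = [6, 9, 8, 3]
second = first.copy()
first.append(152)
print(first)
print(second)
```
[6, 9, 8, 3, 152]
[6, 9, 8, 3]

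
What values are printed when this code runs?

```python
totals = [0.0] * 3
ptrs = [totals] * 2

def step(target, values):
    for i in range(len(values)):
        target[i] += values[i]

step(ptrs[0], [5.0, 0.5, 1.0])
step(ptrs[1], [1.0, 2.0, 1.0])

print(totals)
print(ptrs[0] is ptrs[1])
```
[6.0, 2.5, 2.0]
True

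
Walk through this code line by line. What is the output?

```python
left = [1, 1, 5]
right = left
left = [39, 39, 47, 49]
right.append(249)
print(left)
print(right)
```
[39, 39, 47, 49]
[1, 1, 5, 249]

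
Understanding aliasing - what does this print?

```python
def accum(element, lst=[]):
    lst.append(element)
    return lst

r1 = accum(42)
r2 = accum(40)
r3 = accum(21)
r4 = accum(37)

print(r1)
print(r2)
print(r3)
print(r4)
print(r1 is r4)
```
[42, 40, 21, 37]
[42, 40, 21, 37]
[42, 40, 21, 37]
[42, 40, 21, 37]
True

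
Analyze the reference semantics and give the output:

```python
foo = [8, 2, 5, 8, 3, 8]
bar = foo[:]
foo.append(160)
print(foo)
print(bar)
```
[8, 2, 5, 8, 3, 8, 160]
[8, 2, 5, 8, 3, 8]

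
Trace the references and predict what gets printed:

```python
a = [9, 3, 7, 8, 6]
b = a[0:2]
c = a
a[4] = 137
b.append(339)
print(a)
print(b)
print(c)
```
[9, 3, 7, 8, 137]
[9, 3, 339]
[9, 3, 7, 8, 137]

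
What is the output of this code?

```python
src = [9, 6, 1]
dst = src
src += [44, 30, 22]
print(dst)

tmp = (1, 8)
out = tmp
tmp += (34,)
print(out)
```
[9, 6, 1, 44, 30, 22]
(1, 8)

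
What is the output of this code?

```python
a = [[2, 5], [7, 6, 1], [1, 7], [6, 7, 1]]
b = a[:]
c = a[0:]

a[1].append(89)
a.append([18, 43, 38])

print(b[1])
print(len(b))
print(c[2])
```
[7, 6, 1, 89]
4
[1, 7]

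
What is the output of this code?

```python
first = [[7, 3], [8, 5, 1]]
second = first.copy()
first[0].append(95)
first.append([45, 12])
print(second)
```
[[7, 3, 95], [8, 5, 1]]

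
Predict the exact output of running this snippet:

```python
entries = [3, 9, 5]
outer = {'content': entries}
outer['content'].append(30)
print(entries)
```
[3, 9, 5, 30]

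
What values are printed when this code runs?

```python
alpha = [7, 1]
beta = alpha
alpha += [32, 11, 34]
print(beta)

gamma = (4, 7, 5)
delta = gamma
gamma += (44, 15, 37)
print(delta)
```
[7, 1, 32, 11, 34]
(4, 7, 5)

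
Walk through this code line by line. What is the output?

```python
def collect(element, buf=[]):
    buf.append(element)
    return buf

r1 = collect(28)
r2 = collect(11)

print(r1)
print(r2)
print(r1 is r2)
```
[28, 11]
[28, 11]
True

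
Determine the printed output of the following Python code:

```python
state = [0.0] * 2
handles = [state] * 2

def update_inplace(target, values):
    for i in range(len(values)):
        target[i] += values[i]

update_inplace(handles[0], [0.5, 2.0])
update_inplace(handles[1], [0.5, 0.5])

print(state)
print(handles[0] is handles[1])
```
[1.0, 2.5]
True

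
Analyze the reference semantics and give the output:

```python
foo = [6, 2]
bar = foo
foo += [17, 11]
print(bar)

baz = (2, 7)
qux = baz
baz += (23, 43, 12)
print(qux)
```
[6, 2, 17, 11]
(2, 7)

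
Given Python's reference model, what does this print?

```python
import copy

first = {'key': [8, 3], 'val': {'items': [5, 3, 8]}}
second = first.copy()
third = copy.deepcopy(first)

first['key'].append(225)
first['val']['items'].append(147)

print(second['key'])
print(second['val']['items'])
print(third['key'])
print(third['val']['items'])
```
[8, 3, 225]
[5, 3, 8, 147]
[8, 3]
[5, 3, 8]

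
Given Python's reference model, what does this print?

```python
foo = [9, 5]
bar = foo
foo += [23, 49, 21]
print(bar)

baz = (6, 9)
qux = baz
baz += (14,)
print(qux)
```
[9, 5, 23, 49, 21]
(6, 9)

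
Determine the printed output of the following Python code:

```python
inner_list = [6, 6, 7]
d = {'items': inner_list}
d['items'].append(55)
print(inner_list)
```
[6, 6, 7, 55]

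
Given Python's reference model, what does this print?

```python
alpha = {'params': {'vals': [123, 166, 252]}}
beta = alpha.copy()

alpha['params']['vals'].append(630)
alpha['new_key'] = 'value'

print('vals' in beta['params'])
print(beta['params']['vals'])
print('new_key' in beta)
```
True
[123, 166, 252, 630]
False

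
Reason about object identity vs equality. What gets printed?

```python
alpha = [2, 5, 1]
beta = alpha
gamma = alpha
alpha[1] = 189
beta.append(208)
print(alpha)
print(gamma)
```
[2, 189, 1, 208]
[2, 189, 1, 208]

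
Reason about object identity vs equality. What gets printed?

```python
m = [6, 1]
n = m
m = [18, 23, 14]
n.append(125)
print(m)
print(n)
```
[18, 23, 14]
[6, 1, 125]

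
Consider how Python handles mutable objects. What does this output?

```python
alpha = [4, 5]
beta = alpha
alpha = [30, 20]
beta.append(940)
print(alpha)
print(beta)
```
[30, 20]
[4, 5, 940]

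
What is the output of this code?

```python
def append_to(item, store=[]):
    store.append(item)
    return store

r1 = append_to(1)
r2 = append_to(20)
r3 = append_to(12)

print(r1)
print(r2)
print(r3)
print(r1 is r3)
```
[1, 20, 12]
[1, 20, 12]
[1, 20, 12]
True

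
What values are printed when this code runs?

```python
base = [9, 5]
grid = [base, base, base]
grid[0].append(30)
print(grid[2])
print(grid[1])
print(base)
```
[9, 5, 30]
[9, 5, 30]
[9, 5, 30]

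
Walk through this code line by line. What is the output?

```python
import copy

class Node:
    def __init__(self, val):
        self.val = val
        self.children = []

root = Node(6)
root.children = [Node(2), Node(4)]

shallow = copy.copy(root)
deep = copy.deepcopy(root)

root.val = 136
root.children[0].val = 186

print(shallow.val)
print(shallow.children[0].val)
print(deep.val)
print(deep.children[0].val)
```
6
186
6
2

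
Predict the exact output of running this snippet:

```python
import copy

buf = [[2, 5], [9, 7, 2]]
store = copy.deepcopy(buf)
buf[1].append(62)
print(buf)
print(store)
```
[[2, 5], [9, 7, 2, 62]]
[[2, 5], [9, 7, 2]]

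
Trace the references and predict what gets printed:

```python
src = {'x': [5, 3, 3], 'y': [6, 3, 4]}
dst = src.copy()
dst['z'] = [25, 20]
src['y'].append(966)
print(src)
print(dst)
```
{'x': [5, 3, 3], 'y': [6, 3, 4, 966]}
{'x': [5, 3, 3], 'y': [6, 3, 4, 966], 'z': [25, 20]}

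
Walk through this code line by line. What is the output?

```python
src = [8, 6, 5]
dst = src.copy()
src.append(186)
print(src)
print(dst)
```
[8, 6, 5, 186]
[8, 6, 5]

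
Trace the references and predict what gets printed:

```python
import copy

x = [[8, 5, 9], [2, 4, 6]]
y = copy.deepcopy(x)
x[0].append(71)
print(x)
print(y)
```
[[8, 5, 9, 71], [2, 4, 6]]
[[8, 5, 9], [2, 4, 6]]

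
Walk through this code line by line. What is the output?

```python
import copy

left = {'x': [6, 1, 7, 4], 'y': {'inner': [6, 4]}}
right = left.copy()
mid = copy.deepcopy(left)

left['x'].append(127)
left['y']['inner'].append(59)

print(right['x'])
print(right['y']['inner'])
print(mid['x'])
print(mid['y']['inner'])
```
[6, 1, 7, 4, 127]
[6, 4, 59]
[6, 1, 7, 4]
[6, 4]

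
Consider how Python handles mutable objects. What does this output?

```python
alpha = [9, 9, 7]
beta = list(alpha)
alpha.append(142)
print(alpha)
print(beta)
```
[9, 9, 7, 142]
[9, 9, 7]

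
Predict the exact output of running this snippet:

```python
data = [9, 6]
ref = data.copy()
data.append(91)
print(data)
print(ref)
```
[9, 6, 91]
[9, 6]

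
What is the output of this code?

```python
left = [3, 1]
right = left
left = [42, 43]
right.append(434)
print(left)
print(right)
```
[42, 43]
[3, 1, 434]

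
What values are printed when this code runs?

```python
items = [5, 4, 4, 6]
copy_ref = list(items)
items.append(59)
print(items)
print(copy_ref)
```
[5, 4, 4, 6, 59]
[5, 4, 4, 6]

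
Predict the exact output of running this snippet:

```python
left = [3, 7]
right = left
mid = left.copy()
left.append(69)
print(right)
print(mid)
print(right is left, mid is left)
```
[3, 7, 69]
[3, 7]
True False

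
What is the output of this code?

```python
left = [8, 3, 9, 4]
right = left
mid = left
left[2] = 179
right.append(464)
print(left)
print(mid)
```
[8, 3, 179, 4, 464]
[8, 3, 179, 4, 464]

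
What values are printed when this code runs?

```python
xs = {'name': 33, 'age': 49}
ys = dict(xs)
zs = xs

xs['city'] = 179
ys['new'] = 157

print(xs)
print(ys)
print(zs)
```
{'name': 33, 'age': 49, 'city': 179}
{'name': 33, 'age': 49, 'new': 157}
{'name': 33, 'age': 49, 'city': 179}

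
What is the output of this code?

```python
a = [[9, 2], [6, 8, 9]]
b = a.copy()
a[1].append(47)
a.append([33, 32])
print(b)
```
[[9, 2], [6, 8, 9, 47]]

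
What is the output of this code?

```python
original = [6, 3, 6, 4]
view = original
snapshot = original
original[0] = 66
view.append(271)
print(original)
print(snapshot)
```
[66, 3, 6, 4, 271]
[66, 3, 6, 4, 271]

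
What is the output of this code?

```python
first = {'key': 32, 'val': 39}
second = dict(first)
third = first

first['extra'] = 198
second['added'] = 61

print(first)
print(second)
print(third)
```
{'key': 32, 'val': 39, 'extra': 198}
{'key': 32, 'val': 39, 'added': 61}
{'key': 32, 'val': 39, 'extra': 198}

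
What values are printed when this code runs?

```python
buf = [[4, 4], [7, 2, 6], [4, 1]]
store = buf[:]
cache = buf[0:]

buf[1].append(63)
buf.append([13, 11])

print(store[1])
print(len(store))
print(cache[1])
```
[7, 2, 6, 63]
3
[7, 2, 6, 63]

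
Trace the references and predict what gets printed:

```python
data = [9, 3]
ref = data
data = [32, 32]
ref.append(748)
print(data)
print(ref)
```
[32, 32]
[9, 3, 748]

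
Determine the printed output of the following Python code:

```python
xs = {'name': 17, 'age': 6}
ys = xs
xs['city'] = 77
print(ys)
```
{'name': 17, 'age': 6, 'city': 77}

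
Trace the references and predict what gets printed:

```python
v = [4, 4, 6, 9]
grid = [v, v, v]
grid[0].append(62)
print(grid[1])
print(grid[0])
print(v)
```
[4, 4, 6, 9, 62]
[4, 4, 6, 9, 62]
[4, 4, 6, 9, 62]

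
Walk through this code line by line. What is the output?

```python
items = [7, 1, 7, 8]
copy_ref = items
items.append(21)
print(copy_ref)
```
[7, 1, 7, 8, 21]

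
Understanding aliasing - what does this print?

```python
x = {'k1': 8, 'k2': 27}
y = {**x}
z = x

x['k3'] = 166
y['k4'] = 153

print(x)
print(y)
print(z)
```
{'k1': 8, 'k2': 27, 'k3': 166}
{'k1': 8, 'k2': 27, 'k4': 153}
{'k1': 8, 'k2': 27, 'k3': 166}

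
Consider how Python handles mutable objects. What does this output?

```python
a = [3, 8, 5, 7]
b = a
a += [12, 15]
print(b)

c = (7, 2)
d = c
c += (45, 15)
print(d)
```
[3, 8, 5, 7, 12, 15]
(7, 2)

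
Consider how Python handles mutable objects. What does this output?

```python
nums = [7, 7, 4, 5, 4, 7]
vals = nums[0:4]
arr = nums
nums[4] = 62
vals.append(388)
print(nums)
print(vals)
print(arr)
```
[7, 7, 4, 5, 62, 7]
[7, 7, 4, 5, 388]
[7, 7, 4, 5, 62, 7]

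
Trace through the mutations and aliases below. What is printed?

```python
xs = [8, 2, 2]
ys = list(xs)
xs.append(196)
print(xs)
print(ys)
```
[8, 2, 2, 196]
[8, 2, 2]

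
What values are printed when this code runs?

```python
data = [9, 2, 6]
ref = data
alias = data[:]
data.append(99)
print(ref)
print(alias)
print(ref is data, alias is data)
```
[9, 2, 6, 99]
[9, 2, 6]
True False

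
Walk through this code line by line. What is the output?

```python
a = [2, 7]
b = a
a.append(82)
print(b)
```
[2, 7, 82]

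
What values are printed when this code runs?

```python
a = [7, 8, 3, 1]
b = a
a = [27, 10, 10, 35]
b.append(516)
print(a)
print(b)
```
[27, 10, 10, 35]
[7, 8, 3, 1, 516]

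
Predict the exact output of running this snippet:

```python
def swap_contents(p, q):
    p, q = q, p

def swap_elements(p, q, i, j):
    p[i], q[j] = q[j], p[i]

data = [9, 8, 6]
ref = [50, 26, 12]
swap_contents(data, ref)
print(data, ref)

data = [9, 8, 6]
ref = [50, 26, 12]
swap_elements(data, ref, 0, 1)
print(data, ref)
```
[9, 8, 6] [50, 26, 12]
[26, 8, 6] [50, 9, 12]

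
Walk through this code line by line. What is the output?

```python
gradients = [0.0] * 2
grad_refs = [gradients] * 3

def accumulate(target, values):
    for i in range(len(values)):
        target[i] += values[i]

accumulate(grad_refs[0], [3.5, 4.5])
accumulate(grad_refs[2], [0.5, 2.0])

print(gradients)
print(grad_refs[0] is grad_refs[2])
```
[4.0, 6.5]
True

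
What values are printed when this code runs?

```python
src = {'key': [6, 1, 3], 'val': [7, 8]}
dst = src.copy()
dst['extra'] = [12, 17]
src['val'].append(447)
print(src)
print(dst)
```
{'key': [6, 1, 3], 'val': [7, 8, 447]}
{'key': [6, 1, 3], 'val': [7, 8, 447], 'extra': [12, 17]}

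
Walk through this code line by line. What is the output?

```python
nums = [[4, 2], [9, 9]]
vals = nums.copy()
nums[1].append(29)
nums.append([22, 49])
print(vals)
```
[[4, 2], [9, 9, 29]]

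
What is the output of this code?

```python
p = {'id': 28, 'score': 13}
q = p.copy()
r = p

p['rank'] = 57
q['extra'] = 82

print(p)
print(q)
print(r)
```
{'id': 28, 'score': 13, 'rank': 57}
{'id': 28, 'score': 13, 'extra': 82}
{'id': 28, 'score': 13, 'rank': 57}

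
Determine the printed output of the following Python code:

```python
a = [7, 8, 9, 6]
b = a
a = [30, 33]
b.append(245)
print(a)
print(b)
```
[30, 33]
[7, 8, 9, 6, 245]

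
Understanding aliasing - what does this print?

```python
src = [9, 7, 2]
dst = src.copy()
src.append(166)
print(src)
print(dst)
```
[9, 7, 2, 166]
[9, 7, 2]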